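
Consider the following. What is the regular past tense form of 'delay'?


Apply rule: Add -ed. 'delay' becomes 'delayed'.

delayed


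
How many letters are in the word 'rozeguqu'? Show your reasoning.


Spell out 'rozeguqu' and number each letter: r(1), o(2), z(3), e(4), g(5), u(6), q(7), u(8). Total: 8 letters.

8


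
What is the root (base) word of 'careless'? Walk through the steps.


Remove suffix '-less' from 'careless' to get root 'care'.

care


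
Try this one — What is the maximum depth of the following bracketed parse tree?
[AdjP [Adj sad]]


Count bracket nesting levels:
'[' at pos 0: depth = 1
'[' at pos 6: depth = 2
Maximum depth reached: 2

2


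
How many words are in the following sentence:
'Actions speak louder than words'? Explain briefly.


Split into words: Actions | speak | louder | than | words = 5 words.

5


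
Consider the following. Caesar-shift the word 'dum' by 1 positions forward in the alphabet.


Shift each letter by 1: d -> e, u -> v, m -> n. Result: 'evn'.

evn


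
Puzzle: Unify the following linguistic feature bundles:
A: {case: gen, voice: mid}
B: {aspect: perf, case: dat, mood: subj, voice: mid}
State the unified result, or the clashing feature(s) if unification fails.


Compare features:
aspect: A=_ vs B=perf -> unified: perf
case: A=gen vs B=dat -> CLASH
mood: A=_ vs B=subj -> unified: subj
voice: A=mid vs B=mid -> unified: mid
Clash detected on feature 'case' (gen vs dat); unification fails.

CLASH on 'case' (gen vs dat)


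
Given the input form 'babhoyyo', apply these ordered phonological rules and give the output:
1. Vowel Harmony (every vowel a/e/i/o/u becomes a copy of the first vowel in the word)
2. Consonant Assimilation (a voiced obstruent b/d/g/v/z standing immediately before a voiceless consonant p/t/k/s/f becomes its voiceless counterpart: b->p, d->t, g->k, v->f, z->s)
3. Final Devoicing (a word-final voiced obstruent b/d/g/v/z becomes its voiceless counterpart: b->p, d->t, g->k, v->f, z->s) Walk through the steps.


Starting form: 'babhoyyo'
Rule 1: Vowel Harmony: all vowels become 'a' (matching first vowel). 'babhoyyo' -> 'babhayya'
Rule 2: Consonant Assimilation: no voiced obstruent (b/d/g/v/z) stands immediately before a voiceless consonant (p/t/k/s/f). No change.
Rule 3: Final Devoicing: the word ends in the vowel 'a', not a consonant. No change.
Final form: 'babhayya'

babhayya


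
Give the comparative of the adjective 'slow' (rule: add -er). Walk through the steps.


Apply comparative formation (add -er): 'slow' -> 'slower'.

slower


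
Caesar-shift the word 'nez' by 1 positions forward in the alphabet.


Shift each letter by 1: n -> o, e -> f, z -> a. Result: 'ofa'.

ofa


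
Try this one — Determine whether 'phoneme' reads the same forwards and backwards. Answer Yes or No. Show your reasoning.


Forward: 'phoneme'
Reversed: 'emenohp'
They differ.

No


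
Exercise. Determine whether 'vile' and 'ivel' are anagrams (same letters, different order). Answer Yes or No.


Sorted letters of 'vile': 'eilv'
Sorted letters of 'ivel': 'eilv'
They match.

Yes


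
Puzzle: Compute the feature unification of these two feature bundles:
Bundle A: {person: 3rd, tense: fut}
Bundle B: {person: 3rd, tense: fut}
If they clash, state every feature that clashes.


Compare features:
person: A=3rd vs B=3rd -> unified: 3rd
tense: A=fut vs B=fut -> unified: fut
No clashes found.

Unified: {person: 3rd, tense: fut}


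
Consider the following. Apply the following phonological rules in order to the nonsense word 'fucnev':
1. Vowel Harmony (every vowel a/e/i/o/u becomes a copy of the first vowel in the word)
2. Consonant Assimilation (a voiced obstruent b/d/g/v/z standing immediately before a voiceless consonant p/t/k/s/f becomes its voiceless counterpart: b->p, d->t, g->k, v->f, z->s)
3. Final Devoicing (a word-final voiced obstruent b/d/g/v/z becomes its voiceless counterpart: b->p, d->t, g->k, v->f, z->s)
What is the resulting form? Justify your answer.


Starting form: 'fucnev'
Rule 1: Vowel Harmony: all vowels become 'u' (matching first vowel). 'fucnev' -> 'fucnuv'
Rule 2: Consonant Assimilation: no voiced obstruent (b/d/g/v/z) stands immediately before a voiceless consonant (p/t/k/s/f). No change.
Rule 3: Final Devoicing: word-final voiced obstruent 'v' becomes voiceless 'f'. 'fucnuv' -> 'fucnuf'
Final form: 'fucnuf'

fucnuf


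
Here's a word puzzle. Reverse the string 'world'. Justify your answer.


Reverse 'world' character by character: 'dlrow'.

dlrow


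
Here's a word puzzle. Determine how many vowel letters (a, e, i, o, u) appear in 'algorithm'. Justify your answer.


Vowels in 'algorithm': a, o, i = 3 vowels.

3


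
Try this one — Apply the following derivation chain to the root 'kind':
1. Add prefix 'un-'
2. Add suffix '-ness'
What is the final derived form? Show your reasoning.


Step 1: Add prefix 'un-' to 'kind' = 'unkind'
Step 2: Add suffix '-ness' to 'unkind' = 'unkindness'

unkindness


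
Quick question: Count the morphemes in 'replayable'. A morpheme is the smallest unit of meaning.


Decomposition: re- (prefix) + play (root) + -able (suffix) = 3 morpheme(s)

3 morphemes


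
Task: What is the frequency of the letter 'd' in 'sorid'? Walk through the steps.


Letter 'd' in 'sorid': found at position(s) 5 = 1 occurrence(s).

1


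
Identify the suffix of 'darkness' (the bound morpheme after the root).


The word 'darkness' = 'dark' (root) + '-ness' (suffix). The suffix is '-ness'.

ness


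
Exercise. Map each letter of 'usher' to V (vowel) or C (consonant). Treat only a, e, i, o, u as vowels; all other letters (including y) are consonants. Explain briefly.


Letter mapping: u = V, s = C, h = C, e = V, r = C.

VCCVC


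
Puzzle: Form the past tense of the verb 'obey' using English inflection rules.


Apply rule: Add -ed. 'obey' becomes 'obeyed'.

obeyed


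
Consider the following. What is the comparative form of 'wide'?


Apply comparative formation (ends in e: add -r): 'wide' -> 'wider'.

wider


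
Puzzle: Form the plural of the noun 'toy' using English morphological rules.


Apply rule: Add -s. 'toy' becomes 'toys'.

toys


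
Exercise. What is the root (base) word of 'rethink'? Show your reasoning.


Remove prefix 're' from 'rethink' to get root 'think'.

think


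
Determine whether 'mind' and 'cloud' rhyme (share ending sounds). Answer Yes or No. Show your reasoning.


Rime (stressed vowel + following sounds) of 'mind': -ind = /aɪnd/
Rime of 'cloud': -oud = /aʊd/
/aɪnd/ and /aʊd/ are different ending sounds, so the words do not rhyme.

No


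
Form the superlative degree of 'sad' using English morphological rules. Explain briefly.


Apply superlative formation (double final consonant, add -est): 'sad' -> 'saddest'.

saddest


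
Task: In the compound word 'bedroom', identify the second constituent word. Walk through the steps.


Split 'bedroom' into 'bed' + 'room'. The second part is 'room'.

room


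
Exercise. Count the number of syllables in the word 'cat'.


Break 'cat' into syllables: cat -> cat = 1 syllable

1 syllable


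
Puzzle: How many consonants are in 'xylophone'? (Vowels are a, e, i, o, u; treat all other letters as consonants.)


Consonants in 'xylophone': x, y, l, p, h, n = 6 consonants.

6


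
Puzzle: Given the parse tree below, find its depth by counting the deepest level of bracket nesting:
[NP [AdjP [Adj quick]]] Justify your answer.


Count bracket nesting levels:
'[' at pos 0: depth = 1
'[' at pos 4: depth = 2
'[' at pos 10: depth = 3
Maximum depth reached: 3

3


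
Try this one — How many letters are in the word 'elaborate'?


Spell out 'elaborate' and number each letter: e(1), l(2), a(3), b(4), o(5), r(6), a(7), t(8), e(9). Total: 9 letters.

9


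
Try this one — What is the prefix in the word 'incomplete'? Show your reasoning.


The word 'incomplete' = 'in' (prefix) + 'complete' (root). The prefix is 'in'.

in


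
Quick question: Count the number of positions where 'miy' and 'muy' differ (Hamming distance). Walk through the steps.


Alignment:
Position 1: 'm' vs 'm' = match
Position 2: 'i' vs 'u' = DIFFER
Position 3: 'y' vs 'y' = match
Total differences: 1

1


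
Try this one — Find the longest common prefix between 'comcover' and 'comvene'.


Compare from the start: 3 characters match: 'com'. Mismatch at position 4: 'c' vs 'v'.

com


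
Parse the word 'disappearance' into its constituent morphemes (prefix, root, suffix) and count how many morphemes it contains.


Step 1: Identify prefix: 'dis' (meaning: not/apart)
Step 2: Identify root: 'appear'
Step 3: Identify suffix(es): 'ance'
Decomposition: dis- (prefix: not/apart) + appear (root) + -ance (suffix: state/act)
Total morphemes: 3

3 morphemes (dis- (prefix: not/apart) + appear (root) + -ance (suffix: state/act))


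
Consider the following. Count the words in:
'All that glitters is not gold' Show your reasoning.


Split into words: All | that | glitters | is | not | gold = 6 words.

6


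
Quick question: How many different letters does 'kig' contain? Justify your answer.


Unique letters in 'kig': {g, i, k} = 3 distinct letters.

3


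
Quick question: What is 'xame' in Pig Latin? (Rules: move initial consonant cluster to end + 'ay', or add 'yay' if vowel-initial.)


'xame': move consonant cluster 'x' to end and add 'ay': 'amexay'.

amexay


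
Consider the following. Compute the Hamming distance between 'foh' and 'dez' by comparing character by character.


Alignment:
Position 1: 'f' vs 'd' = DIFFER
Position 2: 'o' vs 'e' = DIFFER
Position 3: 'h' vs 'z' = DIFFER
Total differences: 3

3


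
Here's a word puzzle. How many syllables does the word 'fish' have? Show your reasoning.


Break 'fish' into syllables: fish -> fish = 1 syllable

1 syllable


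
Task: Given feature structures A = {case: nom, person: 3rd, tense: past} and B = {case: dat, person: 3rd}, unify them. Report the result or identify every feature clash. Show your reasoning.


Compare features:
case: A=nom vs B=dat -> CLASH
person: A=3rd vs B=3rd -> unified: 3rd
tense: A=past vs B=_ -> unified: past
Clash detected on feature 'case' (nom vs dat); unification fails.

CLASH on 'case' (nom vs dat)


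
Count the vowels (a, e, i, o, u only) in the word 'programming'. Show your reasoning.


Vowels in 'programming': o, a, i = 3 vowels.

3


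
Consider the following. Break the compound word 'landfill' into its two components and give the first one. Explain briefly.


Split 'landfill' into 'land' + 'fill'. The first part is 'land'.

land


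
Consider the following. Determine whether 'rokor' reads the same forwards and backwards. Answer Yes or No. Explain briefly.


Forward: 'rokor'
Reversed: 'rokor'
They are identical.

Yes


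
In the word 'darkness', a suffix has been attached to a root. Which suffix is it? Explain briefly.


The word 'darkness' = 'dark' (root) + '-ness' (suffix). The suffix is '-ness'.

ness


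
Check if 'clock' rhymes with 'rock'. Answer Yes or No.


Rime (stressed vowel + following sounds) of 'clock': -ock = /ɒk/
Rime of 'rock': -ock = /ɒk/
/ɒk/ and /ɒk/ are the same ending sound, so the words rhyme.

Yes


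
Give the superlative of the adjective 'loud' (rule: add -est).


Apply superlative formation (add -est): 'loud' -> 'loudest'.

loudest


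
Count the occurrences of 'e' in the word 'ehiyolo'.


Letter 'e' in 'ehiyolo': found at position(s) 1 = 1 occurrence(s).

1


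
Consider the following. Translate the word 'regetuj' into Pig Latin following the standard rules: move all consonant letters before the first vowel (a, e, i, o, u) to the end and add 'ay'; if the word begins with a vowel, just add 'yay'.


'regetuj': move consonant cluster 'r' to end and add 'ay': 'egetujray'.

egetujray


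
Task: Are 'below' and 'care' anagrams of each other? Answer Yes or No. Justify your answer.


Sorted letters of 'below': 'below'
Sorted letters of 'care': 'acer'
They do not match.

No


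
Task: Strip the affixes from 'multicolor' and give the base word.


Remove prefix 'multi' from 'multicolor' to get root 'color'.

color


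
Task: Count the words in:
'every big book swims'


Split into words: every | big | book | swims = 4 words.

4


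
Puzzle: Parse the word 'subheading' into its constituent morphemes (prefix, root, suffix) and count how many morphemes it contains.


Step 1: Identify prefix: 'sub' (meaning: below)
Step 2: Identify root: 'head'
Step 3: Identify suffix(es): 'ing'
Decomposition: sub- (prefix: below) + head (root) + -ing (suffix: ongoing/result)
Total morphemes: 3

3 morphemes (sub- (prefix: below) + head (root) + -ing (suffix: ongoing/result))


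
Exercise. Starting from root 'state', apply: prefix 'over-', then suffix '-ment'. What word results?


Step 1: Add prefix 'over-' to 'state' = 'overstate'
Step 2: Add suffix '-ment' to 'overstate' = 'overstatement'

overstatement


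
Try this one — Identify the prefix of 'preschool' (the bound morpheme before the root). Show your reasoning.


The word 'preschool' = 'pre' (prefix) + 'school' (root). The prefix is 'pre'.

pre


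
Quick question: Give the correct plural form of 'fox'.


Apply rule: Add -es (sibilant/fricative ending). 'fox' becomes 'foxes'.

foxes


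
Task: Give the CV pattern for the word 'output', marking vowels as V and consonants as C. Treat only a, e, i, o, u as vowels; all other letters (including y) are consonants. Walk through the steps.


Letter mapping: o = V, u = V, t = C, p = C, u = V, t = C.

VVCCVC


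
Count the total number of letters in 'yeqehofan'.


Spell out 'yeqehofan' and number each letter: y(1), e(2), q(3), e(4), h(5), o(6), f(7), a(8), n(9). Total: 9 letters.

9


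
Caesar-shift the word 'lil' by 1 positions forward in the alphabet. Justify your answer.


Shift each letter by 1: l -> m, i -> j, l -> m. Result: 'mjm'.

mjm


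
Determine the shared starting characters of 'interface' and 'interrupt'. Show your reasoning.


Compare from the start: 5 characters match: 'inter'. Mismatch at position 6: 'f' vs 'r'.

inter


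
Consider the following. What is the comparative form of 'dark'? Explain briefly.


Apply comparative formation (add -er): 'dark' -> 'darker'.

darker


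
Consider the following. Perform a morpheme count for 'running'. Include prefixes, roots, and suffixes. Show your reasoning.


Decomposition: run (root) + -ing (suffix) = 2 morpheme(s)

2 morphemes


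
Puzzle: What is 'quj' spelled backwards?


Reverse 'quj' character by character: 'juq'.

juq


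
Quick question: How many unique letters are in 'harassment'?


Unique letters in 'harassment': {a, e, h, m, n, r, s, t} = 8 distinct letters.

8


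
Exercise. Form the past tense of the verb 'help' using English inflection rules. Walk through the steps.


Apply rule: Add -ed. 'help' becomes 'helped'.

helped


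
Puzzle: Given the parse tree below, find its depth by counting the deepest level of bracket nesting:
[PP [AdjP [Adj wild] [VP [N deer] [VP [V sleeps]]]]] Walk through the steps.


Count bracket nesting levels:
'[' at pos 0: depth = 1
'[' at pos 4: depth = 2
'[' at pos 10: depth = 3
'[' at pos 21: depth = 3
'[' at pos 25: depth = 4
'[' at pos 34: depth = 4
'[' at pos 38: depth = 5
Maximum depth reached: 5

5


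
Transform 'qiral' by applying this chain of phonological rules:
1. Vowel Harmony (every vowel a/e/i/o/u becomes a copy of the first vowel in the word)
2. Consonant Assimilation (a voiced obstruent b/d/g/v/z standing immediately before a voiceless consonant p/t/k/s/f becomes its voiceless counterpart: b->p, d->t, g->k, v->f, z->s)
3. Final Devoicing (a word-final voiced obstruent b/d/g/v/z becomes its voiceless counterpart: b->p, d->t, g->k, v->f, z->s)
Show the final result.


Starting form: 'qiral'
Rule 1: Vowel Harmony: all vowels become 'i' (matching first vowel). 'qiral' -> 'qiril'
Rule 2: Consonant Assimilation: no voiced obstruent (b/d/g/v/z) stands immediately before a voiceless consonant (p/t/k/s/f). No change.
Rule 3: Final Devoicing: final consonant 'l' is not one of the voiced obstruents b/d/g/v/z. No change.
Final form: 'qiril'

qiril


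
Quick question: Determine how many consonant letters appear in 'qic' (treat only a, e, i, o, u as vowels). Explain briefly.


Consonants in 'qic': q, c = 2 consonants.

2


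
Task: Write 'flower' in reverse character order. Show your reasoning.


Reverse 'flower' character by character: 'rewolf'.

rewolf


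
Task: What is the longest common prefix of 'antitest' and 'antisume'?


Compare from the start: 4 characters match: 'anti'. Mismatch at position 5: 't' vs 's'.

anti


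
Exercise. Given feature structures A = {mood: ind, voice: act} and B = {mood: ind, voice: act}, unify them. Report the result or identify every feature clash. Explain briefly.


Compare features:
mood: A=ind vs B=ind -> unified: ind
voice: A=act vs B=act -> unified: act
No clashes found.

Unified: {mood: ind, voice: act}


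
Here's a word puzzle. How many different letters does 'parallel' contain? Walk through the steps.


Unique letters in 'parallel': {a, e, l, p, r} = 5 distinct letters.

5


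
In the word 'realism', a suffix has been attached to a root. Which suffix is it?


The word 'realism' = 'real' (root) + '-ism' (suffix). The suffix is '-ism'.

ism


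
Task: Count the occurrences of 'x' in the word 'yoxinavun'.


Letter 'x' in 'yoxinavun': found at position(s) 3 = 1 occurrence(s).

1


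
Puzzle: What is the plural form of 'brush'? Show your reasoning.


Apply rule: Add -es (sibilant/fricative ending). 'brush' becomes 'brushes'.

brushes


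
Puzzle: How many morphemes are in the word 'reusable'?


Decomposition: re- (prefix) + use (root) + -able (suffix) = 3 morpheme(s)

3 morphemes


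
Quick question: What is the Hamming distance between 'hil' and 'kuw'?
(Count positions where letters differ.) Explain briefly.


Alignment:
Position 1: 'h' vs 'k' = DIFFER
Position 2: 'i' vs 'u' = DIFFER
Position 3: 'l' vs 'w' = DIFFER
Total differences: 3

3


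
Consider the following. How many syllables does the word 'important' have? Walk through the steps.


Break 'important' into syllables: im-por-tant -> im | por | tant = 3 syllables

3 syllables


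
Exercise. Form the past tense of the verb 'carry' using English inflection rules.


Apply rule: Change -y to -ied. 'carry' becomes 'carried'.

carried


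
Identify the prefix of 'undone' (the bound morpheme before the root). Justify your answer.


The word 'undone' = 'un' (prefix) + 'done' (root). The prefix is 'un'.

un


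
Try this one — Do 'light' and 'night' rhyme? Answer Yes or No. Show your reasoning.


Rime (stressed vowel + following sounds) of 'light': -ight = /aɪt/
Rime of 'night': -ight = /aɪt/
/aɪt/ and /aɪt/ are the same ending sound, so the words rhyme.

Yes


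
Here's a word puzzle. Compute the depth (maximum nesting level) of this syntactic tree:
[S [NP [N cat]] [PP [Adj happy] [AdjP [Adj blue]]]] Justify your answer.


Count bracket nesting levels:
'[' at pos 0: depth = 1
'[' at pos 3: depth = 2
'[' at pos 7: depth = 3
'[' at pos 16: depth = 2
'[' at pos 20: depth = 3
'[' at pos 32: depth = 3
'[' at pos 38: depth = 4
Maximum depth reached: 4

4


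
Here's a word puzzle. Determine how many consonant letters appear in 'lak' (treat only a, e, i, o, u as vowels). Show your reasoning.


Consonants in 'lak': l, k = 2 consonants.

2


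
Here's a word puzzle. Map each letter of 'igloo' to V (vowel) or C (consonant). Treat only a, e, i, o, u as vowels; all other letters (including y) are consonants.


Letter mapping: i = V, g = C, l = C, o = V, o = V.

VCCVV


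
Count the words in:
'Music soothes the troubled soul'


Split into words: Music | soothes | the | troubled | soul = 5 words.

5


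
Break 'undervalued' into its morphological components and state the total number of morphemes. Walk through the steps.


Step 1: Identify prefix: 'under' (meaning: beneath/insufficient)
Step 2: Identify root: 'value'
Step 3: Identify suffix(es): 'ed'
Decomposition: under- (prefix: beneath/insufficient) + value (root) + -ed (suffix: past)
Total morphemes: 3

3 morphemes (under- (prefix: beneath/insufficient) + value (root) + -ed (suffix: past))


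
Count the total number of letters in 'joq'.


Spell out 'joq' and number each letter: j(1), o(2), q(3). Total: 3 letters.

3


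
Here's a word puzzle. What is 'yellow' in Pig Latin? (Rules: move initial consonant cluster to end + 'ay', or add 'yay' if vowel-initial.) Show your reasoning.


'yellow': move consonant cluster 'y' to end and add 'ay': 'ellowyay'.

ellowyay


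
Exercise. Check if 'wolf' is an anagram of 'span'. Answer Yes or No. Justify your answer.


Sorted letters of 'wolf': 'flow'
Sorted letters of 'span': 'anps'
They do not match.

No


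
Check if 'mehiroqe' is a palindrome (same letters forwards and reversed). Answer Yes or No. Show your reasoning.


Forward: 'mehiroqe'
Reversed: 'eqorihem'
They differ.

No


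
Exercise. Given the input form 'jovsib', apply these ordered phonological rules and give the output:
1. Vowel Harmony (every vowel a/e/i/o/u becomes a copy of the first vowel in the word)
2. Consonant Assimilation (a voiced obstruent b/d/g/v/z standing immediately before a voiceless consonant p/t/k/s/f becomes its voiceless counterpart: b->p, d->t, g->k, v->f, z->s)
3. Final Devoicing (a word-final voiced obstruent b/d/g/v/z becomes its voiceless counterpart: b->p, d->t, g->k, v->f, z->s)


Starting form: 'jovsib'
Rule 1: Vowel Harmony: all vowels become 'o' (matching first vowel). 'jovsib' -> 'jovsob'
Rule 2: Consonant Assimilation: voiced obstruent before voiceless consonant becomes voiceless ('vs' -> 'fs'). 'jovsob' -> 'jofsob'
Rule 3: Final Devoicing: word-final voiced obstruent 'b' becomes voiceless 'p'. 'jofsob' -> 'jofsop'
Final form: 'jofsop'

jofsop


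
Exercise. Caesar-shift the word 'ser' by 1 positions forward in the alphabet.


Shift each letter by 1: s -> t, e -> f, r -> s. Result: 'tfs'.

tfs


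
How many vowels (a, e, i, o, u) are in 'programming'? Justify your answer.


Vowels in 'programming': o, a, i = 3 vowels.

3


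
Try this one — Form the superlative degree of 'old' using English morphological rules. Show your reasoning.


Apply superlative formation (add -est): 'old' -> 'oldest'.

oldest


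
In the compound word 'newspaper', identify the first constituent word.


Split 'newspaper' into 'news' + 'paper'. The first part is 'news'.

news


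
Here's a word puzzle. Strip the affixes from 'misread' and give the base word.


Remove prefix 'mis' from 'misread' to get root 'read'.

read


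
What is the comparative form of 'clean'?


Apply comparative formation (add -er): 'clean' -> 'cleaner'.

cleaner


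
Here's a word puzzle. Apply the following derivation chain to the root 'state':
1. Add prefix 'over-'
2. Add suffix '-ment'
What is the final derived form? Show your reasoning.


Step 1: Add prefix 'over-' to 'state' = 'overstate'
Step 2: Add suffix '-ment' to 'overstate' = 'overstatement'

overstatement


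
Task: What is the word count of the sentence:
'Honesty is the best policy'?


Split into words: Honesty | is | the | best | policy = 5 words.

5


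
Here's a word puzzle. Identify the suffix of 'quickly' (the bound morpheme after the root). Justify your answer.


The word 'quickly' = 'quick' (root) + '-ly' (suffix). The suffix is '-ly'.

ly


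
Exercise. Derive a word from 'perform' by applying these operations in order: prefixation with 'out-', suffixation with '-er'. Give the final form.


Step 1: Add prefix 'out-' to 'perform' = 'outperform'
Step 2: Add suffix '-er' to 'outperform' = 'outperformer'

outperformer


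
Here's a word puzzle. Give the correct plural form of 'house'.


Apply rule: Add -s. 'house' becomes 'houses'.

houses


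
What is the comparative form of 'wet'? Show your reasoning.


Apply comparative formation (double final consonant, add -er): 'wet' -> 'wetter'.

wetter


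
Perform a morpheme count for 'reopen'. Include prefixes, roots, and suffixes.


Decomposition: re- (prefix) + open (root) = 2 morpheme(s)

2 morphemes


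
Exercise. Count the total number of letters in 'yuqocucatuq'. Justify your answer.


Spell out 'yuqocucatuq' and number each letter: y(1), u(2), q(3), o(4), c(5), u(6), c(7), a(8), t(9), u(10), q(11). Total: 11 letters.

11


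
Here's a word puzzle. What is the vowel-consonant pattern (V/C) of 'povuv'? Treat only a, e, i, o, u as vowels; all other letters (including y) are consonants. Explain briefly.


Letter mapping: p = C, o = V, v = C, u = V, v = C.

CVCVC


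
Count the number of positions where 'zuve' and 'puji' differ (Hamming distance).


Alignment:
Position 1: 'z' vs 'p' = DIFFER
Position 2: 'u' vs 'u' = match
Position 3: 'v' vs 'j' = DIFFER
Position 4: 'e' vs 'i' = DIFFER
Total differences: 3

3


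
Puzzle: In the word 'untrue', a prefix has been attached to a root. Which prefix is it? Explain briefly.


The word 'untrue' = 'un' (prefix) + 'true' (root). The prefix is 'un'.

un


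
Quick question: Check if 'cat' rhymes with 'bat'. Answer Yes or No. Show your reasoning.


Rime (stressed vowel + following sounds) of 'cat': -at = /æt/
Rime of 'bat': -at = /æt/
/æt/ and /æt/ are the same ending sound, so the words rhyme.

Yes


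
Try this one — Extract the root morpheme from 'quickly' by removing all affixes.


Remove suffix '-ly' from 'quickly' to get root 'quick'.

quick


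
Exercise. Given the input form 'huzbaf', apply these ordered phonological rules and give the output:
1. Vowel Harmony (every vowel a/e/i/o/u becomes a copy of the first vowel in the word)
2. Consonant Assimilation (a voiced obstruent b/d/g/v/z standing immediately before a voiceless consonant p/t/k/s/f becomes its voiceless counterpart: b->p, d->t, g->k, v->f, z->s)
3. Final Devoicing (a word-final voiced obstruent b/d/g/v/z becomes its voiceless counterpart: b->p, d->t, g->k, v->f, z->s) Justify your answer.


Starting form: 'huzbaf'
Rule 1: Vowel Harmony: all vowels become 'u' (matching first vowel). 'huzbaf' -> 'huzbuf'
Rule 2: Consonant Assimilation: no voiced obstruent (b/d/g/v/z) stands immediately before a voiceless consonant (p/t/k/s/f). No change.
Rule 3: Final Devoicing: final consonant 'f' is not one of the voiced obstruents b/d/g/v/z. No change.
Final form: 'huzbuf'

huzbuf


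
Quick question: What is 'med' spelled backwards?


Reverse 'med' character by character: 'dem'.

dem


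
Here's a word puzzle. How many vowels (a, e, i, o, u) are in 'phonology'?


Vowels in 'phonology': o, o, o = 3 vowels.

3


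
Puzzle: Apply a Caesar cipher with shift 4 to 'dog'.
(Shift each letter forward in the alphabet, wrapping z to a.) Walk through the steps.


Shift each letter by 4: d -> h, o -> s, g -> k. Result: 'hsk'.

hsk


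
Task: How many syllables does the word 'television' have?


Break 'television' into syllables: tel-e-vi-sion -> tel | e | vi | sion = 4 syllables

4 syllables


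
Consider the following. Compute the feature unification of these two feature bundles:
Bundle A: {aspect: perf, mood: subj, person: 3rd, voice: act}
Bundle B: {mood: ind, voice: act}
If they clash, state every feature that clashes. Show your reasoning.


Compare features:
aspect: A=perf vs B=_ -> unified: perf
mood: A=subj vs B=ind -> CLASH
person: A=3rd vs B=_ -> unified: 3rd
voice: A=act vs B=act -> unified: act
Clash detected on feature 'mood' (subj vs ind); unification fails.

CLASH on 'mood' (subj vs ind)


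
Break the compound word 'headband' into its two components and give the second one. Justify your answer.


Split 'headband' into 'head' + 'band'. The second part is 'band'.

band


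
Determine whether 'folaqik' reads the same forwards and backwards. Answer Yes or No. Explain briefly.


Forward: 'folaqik'
Reversed: 'kiqalof'
They differ.

No


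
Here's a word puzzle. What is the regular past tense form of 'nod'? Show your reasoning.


Apply rule: Double final consonant and add -ed. 'nod' becomes 'nodded'.

nodded


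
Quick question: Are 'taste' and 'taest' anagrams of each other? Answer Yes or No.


Sorted letters of 'taste': 'aestt'
Sorted letters of 'taest': 'aestt'
They match.

Yes


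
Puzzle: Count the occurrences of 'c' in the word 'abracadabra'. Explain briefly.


Letter 'c' in 'abracadabra': found at position(s) 5 = 1 occurrence(s).

1


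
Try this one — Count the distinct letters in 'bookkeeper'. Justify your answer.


Unique letters in 'bookkeeper': {b, e, k, o, p, r} = 6 distinct letters.

6


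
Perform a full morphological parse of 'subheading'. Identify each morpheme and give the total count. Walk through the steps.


Step 1: Identify prefix: 'sub' (meaning: below)
Step 2: Identify root: 'head'
Step 3: Identify suffix(es): 'ing'
Decomposition: sub- (prefix: below) + head (root) + -ing (suffix: ongoing/result)
Total morphemes: 3

3 morphemes (sub- (prefix: below) + head (root) + -ing (suffix: ongoing/result))


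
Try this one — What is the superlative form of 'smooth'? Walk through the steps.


Apply superlative formation (add -est): 'smooth' -> 'smoothest'.

smoothest


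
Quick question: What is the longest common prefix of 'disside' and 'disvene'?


Compare from the start: 3 characters match: 'dis'. Mismatch at position 4: 's' vs 'v'.

dis


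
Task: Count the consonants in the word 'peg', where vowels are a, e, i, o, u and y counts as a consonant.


Consonants in 'peg': p, g = 2 consonants.

2


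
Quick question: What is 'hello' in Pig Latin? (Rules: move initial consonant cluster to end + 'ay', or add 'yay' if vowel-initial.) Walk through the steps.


'hello': move consonant cluster 'h' to end and add 'ay': 'ellohay'.

ellohay


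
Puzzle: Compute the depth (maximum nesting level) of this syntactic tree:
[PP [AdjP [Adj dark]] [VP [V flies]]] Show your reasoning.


Count bracket nesting levels:
'[' at pos 0: depth = 1
'[' at pos 4: depth = 2
'[' at pos 10: depth = 3
'[' at pos 22: depth = 2
'[' at pos 26: depth = 3
Maximum depth reached: 3

3


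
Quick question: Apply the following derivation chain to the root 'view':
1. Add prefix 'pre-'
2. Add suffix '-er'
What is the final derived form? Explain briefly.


Step 1: Add prefix 'pre-' to 'view' = 'preview'
Step 2: Add suffix '-er' to 'preview' = 'previewer'

previewer


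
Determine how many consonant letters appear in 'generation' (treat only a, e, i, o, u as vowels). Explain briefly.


Consonants in 'generation': g, n, r, t, n = 5 consonants.

5


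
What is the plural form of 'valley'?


Apply rule: Add -s. 'valley' becomes 'valleys'.

valleys


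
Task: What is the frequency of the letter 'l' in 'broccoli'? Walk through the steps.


Letter 'l' in 'broccoli': found at position(s) 7 = 1 occurrence(s).

1


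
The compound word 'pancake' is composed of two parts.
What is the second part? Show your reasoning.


Split 'pancake' into 'pan' + 'cake'. The second part is 'cake'.

cake


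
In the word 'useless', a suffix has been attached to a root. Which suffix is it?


The word 'useless' = 'use' (root) + '-less' (suffix). The suffix is '-less'.

less


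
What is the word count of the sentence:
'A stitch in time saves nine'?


Split into words: A | stitch | in | time | saves | nine = 6 words.

6


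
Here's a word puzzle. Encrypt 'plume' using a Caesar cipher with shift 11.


Shift each letter by 11: p -> a, l -> w, u -> f, m -> x, e -> p. Result: 'awfxp'.

awfxp


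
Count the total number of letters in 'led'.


Spell out 'led' and number each letter: l(1), e(2), d(3). Total: 3 letters.

3


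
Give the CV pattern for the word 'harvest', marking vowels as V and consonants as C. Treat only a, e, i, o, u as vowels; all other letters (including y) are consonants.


Letter mapping: h = C, a = V, r = C, v = C, e = V, s = C, t = C.

CVCCVCC


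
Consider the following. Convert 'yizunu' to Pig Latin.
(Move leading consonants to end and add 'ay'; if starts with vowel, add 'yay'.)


'yizunu': move consonant cluster 'y' to end and add 'ay': 'izunuyay'.

izunuyay


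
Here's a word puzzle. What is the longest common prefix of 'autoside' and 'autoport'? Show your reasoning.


Compare from the start: 4 characters match: 'auto'. Mismatch at position 5: 's' vs 'p'.

auto


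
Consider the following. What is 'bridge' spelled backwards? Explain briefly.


Reverse 'bridge' character by character: 'egdirb'.

egdirb


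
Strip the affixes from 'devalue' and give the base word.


Remove prefix 'de' from 'devalue' to get root 'value'.

value


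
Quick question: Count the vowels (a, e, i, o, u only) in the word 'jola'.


Vowels in 'jola': o, a = 2 vowels.

2


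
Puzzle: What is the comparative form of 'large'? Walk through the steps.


Apply comparative formation (ends in e: add -r): 'large' -> 'larger'.

larger


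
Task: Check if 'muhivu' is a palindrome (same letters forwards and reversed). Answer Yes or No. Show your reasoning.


Forward: 'muhivu'
Reversed: 'uvihum'
They differ.

No


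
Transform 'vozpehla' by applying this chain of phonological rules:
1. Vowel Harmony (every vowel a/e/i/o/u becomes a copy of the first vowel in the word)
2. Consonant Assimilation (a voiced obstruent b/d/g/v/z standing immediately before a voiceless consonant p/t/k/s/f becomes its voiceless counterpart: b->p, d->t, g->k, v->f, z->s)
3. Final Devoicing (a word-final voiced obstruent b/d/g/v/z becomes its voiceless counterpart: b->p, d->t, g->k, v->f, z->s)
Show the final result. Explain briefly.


Starting form: 'vozpehla'
Rule 1: Vowel Harmony: all vowels become 'o' (matching first vowel). 'vozpehla' -> 'vozpohlo'
Rule 2: Consonant Assimilation: voiced obstruent before voiceless consonant becomes voiceless ('zp' -> 'sp'). 'vozpohlo' -> 'vospohlo'
Rule 3: Final Devoicing: the word ends in the vowel 'o', not a consonant. No change.
Final form: 'vospohlo'

vospohlo


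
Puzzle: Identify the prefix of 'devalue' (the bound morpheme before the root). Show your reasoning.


The word 'devalue' = 'de' (prefix) + 'value' (root). The prefix is 'de'.

de


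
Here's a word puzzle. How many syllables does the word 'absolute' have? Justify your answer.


Break 'absolute' into syllables: ab-so-lute -> ab | so | lute = 3 syllables

3 syllables


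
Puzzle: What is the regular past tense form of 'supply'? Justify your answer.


Apply rule: Change -y to -ied. 'supply' becomes 'supplied'.

supplied


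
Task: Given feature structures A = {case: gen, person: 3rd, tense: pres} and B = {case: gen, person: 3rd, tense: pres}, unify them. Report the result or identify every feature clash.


Compare features:
case: A=gen vs B=gen -> unified: gen
person: A=3rd vs B=3rd -> unified: 3rd
tense: A=pres vs B=pres -> unified: pres
No clashes found.

Unified: {case: gen, person: 3rd, tense: pres}


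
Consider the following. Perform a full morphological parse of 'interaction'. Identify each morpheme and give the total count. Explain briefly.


Step 1: Identify prefix: 'inter' (meaning: between)
Step 2: Identify root: 'act'
Step 3: Identify suffix(es): 'ion'
Decomposition: inter- (prefix: between) + act (root) + -ion (suffix: act of)
Total morphemes: 3

3 morphemes (inter- (prefix: between) + act (root) + -ion (suffix: act of))


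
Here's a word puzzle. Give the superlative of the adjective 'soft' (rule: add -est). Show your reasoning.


Apply superlative formation (add -est): 'soft' -> 'softest'.

softest


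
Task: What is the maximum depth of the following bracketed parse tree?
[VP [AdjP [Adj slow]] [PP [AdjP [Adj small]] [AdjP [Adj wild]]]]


Count bracket nesting levels:
'[' at pos 0: depth = 1
'[' at pos 4: depth = 2
'[' at pos 10: depth = 3
'[' at pos 22: depth = 2
'[' at pos 26: depth = 3
'[' at pos 32: depth = 4
'[' at pos 45: depth = 3
'[' at pos 51: depth = 4
Maximum depth reached: 4

4


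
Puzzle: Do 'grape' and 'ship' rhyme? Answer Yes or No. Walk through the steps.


Rime (stressed vowel + following sounds) of 'grape': -ape = /eɪp/
Rime of 'ship': -ip = /ɪp/
/eɪp/ and /ɪp/ are different ending sounds, so the words do not rhyme.

No


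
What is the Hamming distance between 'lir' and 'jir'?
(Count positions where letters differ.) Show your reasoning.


Alignment:
Position 1: 'l' vs 'j' = DIFFER
Position 2: 'i' vs 'i' = match
Position 3: 'r' vs 'r' = match
Total differences: 1

1


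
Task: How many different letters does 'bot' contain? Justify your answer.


Unique letters in 'bot': {b, o, t} = 3 distinct letters.

3


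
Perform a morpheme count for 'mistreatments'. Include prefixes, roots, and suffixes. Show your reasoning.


Decomposition: mis- (prefix) + treat (root) + -ment (suffix) + -s (plural) = 4 morpheme(s)

4 morphemes


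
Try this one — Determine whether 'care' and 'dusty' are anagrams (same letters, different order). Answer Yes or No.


Sorted letters of 'care': 'acer'
Sorted letters of 'dusty': 'dstuy'
They do not match.

No


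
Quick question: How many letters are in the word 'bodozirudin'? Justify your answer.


Spell out 'bodozirudin' and number each letter: b(1), o(2), d(3), o(4), z(5), i(6), r(7), u(8), d(9), i(10), n(11). Total: 11 letters.

11


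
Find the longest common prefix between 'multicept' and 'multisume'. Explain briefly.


Compare from the start: 5 characters match: 'multi'. Mismatch at position 6: 'c' vs 's'.

multi


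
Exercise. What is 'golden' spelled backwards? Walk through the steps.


Reverse 'golden' character by character: 'nedlog'.

nedlog


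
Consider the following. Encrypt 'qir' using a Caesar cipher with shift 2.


Shift each letter by 2: q -> s, i -> k, r -> t. Result: 'skt'.

skt


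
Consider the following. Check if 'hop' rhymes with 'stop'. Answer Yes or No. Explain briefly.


Rime (stressed vowel + following sounds) of 'hop': -op = /ɒp/
Rime of 'stop': -op = /ɒp/
/ɒp/ and /ɒp/ are the same ending sound, so the words rhyme.

Yes


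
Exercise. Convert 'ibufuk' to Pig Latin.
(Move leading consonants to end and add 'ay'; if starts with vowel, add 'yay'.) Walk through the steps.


'ibufuk' starts with a vowel, so add 'yay': 'ibufukyay'.

ibufukyay


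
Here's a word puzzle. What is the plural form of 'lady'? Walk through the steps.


Apply rule: Change -y to -ies (consonant + y). 'lady' becomes 'ladies'.

ladies


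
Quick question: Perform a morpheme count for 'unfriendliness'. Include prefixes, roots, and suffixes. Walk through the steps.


Decomposition: un- (prefix) + friend (root) + -ly (suffix) + -ness (suffix) = 4 morpheme(s)

4 morphemes


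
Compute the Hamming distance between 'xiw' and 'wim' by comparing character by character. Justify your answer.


Alignment:
Position 1: 'x' vs 'w' = DIFFER
Position 2: 'i' vs 'i' = match
Position 3: 'w' vs 'm' = DIFFER
Total differences: 2

2


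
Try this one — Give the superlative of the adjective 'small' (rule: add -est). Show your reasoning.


Apply superlative formation (add -est): 'small' -> 'smallest'.

smallest


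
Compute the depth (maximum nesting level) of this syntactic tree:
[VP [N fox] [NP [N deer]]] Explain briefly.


Count bracket nesting levels:
'[' at pos 0: depth = 1
'[' at pos 4: depth = 2
'[' at pos 12: depth = 2
'[' at pos 16: depth = 3
Maximum depth reached: 3

3
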